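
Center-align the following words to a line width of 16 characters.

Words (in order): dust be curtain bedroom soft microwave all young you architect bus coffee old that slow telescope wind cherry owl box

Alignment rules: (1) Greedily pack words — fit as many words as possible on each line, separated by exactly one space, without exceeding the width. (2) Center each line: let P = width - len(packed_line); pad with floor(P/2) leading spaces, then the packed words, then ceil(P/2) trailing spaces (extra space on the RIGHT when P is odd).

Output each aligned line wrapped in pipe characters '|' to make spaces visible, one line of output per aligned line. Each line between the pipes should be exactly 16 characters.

Answer: |dust be curtain |
|  bedroom soft  |
| microwave all  |
|   young you    |
| architect bus  |
|coffee old that |
| slow telescope |
|wind cherry owl |
|      box       |

Derivation:
Line 1: ['dust', 'be', 'curtain'] (min_width=15, slack=1)
Line 2: ['bedroom', 'soft'] (min_width=12, slack=4)
Line 3: ['microwave', 'all'] (min_width=13, slack=3)
Line 4: ['young', 'you'] (min_width=9, slack=7)
Line 5: ['architect', 'bus'] (min_width=13, slack=3)
Line 6: ['coffee', 'old', 'that'] (min_width=15, slack=1)
Line 7: ['slow', 'telescope'] (min_width=14, slack=2)
Line 8: ['wind', 'cherry', 'owl'] (min_width=15, slack=1)
Line 9: ['box'] (min_width=3, slack=13)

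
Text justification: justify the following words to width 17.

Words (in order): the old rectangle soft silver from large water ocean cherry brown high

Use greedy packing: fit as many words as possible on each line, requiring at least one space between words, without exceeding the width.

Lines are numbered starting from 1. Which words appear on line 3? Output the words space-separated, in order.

Line 1: ['the', 'old', 'rectangle'] (min_width=17, slack=0)
Line 2: ['soft', 'silver', 'from'] (min_width=16, slack=1)
Line 3: ['large', 'water', 'ocean'] (min_width=17, slack=0)
Line 4: ['cherry', 'brown', 'high'] (min_width=17, slack=0)

Answer: large water ocean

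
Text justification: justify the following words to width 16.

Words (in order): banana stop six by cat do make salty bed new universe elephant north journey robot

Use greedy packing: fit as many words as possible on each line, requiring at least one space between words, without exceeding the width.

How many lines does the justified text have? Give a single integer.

Line 1: ['banana', 'stop', 'six'] (min_width=15, slack=1)
Line 2: ['by', 'cat', 'do', 'make'] (min_width=14, slack=2)
Line 3: ['salty', 'bed', 'new'] (min_width=13, slack=3)
Line 4: ['universe'] (min_width=8, slack=8)
Line 5: ['elephant', 'north'] (min_width=14, slack=2)
Line 6: ['journey', 'robot'] (min_width=13, slack=3)
Total lines: 6

Answer: 6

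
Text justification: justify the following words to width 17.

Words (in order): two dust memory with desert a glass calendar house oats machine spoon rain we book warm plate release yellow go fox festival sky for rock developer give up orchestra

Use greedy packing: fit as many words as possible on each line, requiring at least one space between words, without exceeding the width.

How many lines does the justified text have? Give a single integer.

Line 1: ['two', 'dust', 'memory'] (min_width=15, slack=2)
Line 2: ['with', 'desert', 'a'] (min_width=13, slack=4)
Line 3: ['glass', 'calendar'] (min_width=14, slack=3)
Line 4: ['house', 'oats'] (min_width=10, slack=7)
Line 5: ['machine', 'spoon'] (min_width=13, slack=4)
Line 6: ['rain', 'we', 'book', 'warm'] (min_width=17, slack=0)
Line 7: ['plate', 'release'] (min_width=13, slack=4)
Line 8: ['yellow', 'go', 'fox'] (min_width=13, slack=4)
Line 9: ['festival', 'sky', 'for'] (min_width=16, slack=1)
Line 10: ['rock', 'developer'] (min_width=14, slack=3)
Line 11: ['give', 'up', 'orchestra'] (min_width=17, slack=0)
Total lines: 11

Answer: 11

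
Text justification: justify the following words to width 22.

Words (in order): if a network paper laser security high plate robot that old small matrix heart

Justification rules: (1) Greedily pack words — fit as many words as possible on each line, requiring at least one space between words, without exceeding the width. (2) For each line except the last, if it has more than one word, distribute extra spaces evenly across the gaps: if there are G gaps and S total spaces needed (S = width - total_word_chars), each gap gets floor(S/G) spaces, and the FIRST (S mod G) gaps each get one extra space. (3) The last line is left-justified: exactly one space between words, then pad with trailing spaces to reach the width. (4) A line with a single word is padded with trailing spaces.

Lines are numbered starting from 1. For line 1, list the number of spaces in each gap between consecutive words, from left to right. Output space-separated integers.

Answer: 3 2 2

Derivation:
Line 1: ['if', 'a', 'network', 'paper'] (min_width=18, slack=4)
Line 2: ['laser', 'security', 'high'] (min_width=19, slack=3)
Line 3: ['plate', 'robot', 'that', 'old'] (min_width=20, slack=2)
Line 4: ['small', 'matrix', 'heart'] (min_width=18, slack=4)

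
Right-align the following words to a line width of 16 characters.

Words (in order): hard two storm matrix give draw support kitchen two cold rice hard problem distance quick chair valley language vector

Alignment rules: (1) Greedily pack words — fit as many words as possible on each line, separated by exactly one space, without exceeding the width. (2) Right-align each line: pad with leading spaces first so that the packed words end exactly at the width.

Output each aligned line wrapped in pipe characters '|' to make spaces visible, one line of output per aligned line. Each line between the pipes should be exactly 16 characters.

Answer: |  hard two storm|
|matrix give draw|
| support kitchen|
|   two cold rice|
|    hard problem|
|  distance quick|
|    chair valley|
| language vector|

Derivation:
Line 1: ['hard', 'two', 'storm'] (min_width=14, slack=2)
Line 2: ['matrix', 'give', 'draw'] (min_width=16, slack=0)
Line 3: ['support', 'kitchen'] (min_width=15, slack=1)
Line 4: ['two', 'cold', 'rice'] (min_width=13, slack=3)
Line 5: ['hard', 'problem'] (min_width=12, slack=4)
Line 6: ['distance', 'quick'] (min_width=14, slack=2)
Line 7: ['chair', 'valley'] (min_width=12, slack=4)
Line 8: ['language', 'vector'] (min_width=15, slack=1)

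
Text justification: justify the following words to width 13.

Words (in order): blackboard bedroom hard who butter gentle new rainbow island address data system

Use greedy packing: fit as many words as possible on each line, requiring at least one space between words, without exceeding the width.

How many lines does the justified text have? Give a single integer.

Answer: 8

Derivation:
Line 1: ['blackboard'] (min_width=10, slack=3)
Line 2: ['bedroom', 'hard'] (min_width=12, slack=1)
Line 3: ['who', 'butter'] (min_width=10, slack=3)
Line 4: ['gentle', 'new'] (min_width=10, slack=3)
Line 5: ['rainbow'] (min_width=7, slack=6)
Line 6: ['island'] (min_width=6, slack=7)
Line 7: ['address', 'data'] (min_width=12, slack=1)
Line 8: ['system'] (min_width=6, slack=7)
Total lines: 8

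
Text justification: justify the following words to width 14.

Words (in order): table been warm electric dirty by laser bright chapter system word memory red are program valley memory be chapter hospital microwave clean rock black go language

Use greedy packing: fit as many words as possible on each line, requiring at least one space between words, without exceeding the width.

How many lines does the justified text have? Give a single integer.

Line 1: ['table', 'been'] (min_width=10, slack=4)
Line 2: ['warm', 'electric'] (min_width=13, slack=1)
Line 3: ['dirty', 'by', 'laser'] (min_width=14, slack=0)
Line 4: ['bright', 'chapter'] (min_width=14, slack=0)
Line 5: ['system', 'word'] (min_width=11, slack=3)
Line 6: ['memory', 'red', 'are'] (min_width=14, slack=0)
Line 7: ['program', 'valley'] (min_width=14, slack=0)
Line 8: ['memory', 'be'] (min_width=9, slack=5)
Line 9: ['chapter'] (min_width=7, slack=7)
Line 10: ['hospital'] (min_width=8, slack=6)
Line 11: ['microwave'] (min_width=9, slack=5)
Line 12: ['clean', 'rock'] (min_width=10, slack=4)
Line 13: ['black', 'go'] (min_width=8, slack=6)
Line 14: ['language'] (min_width=8, slack=6)
Total lines: 14

Answer: 14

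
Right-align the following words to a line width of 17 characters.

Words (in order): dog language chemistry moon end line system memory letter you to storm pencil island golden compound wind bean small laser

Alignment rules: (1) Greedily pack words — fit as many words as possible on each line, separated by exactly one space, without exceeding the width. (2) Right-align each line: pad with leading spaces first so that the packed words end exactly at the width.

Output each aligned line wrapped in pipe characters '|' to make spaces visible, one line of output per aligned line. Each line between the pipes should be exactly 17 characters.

Answer: |     dog language|
|   chemistry moon|
|  end line system|
|memory letter you|
|  to storm pencil|
|    island golden|
|    compound wind|
| bean small laser|

Derivation:
Line 1: ['dog', 'language'] (min_width=12, slack=5)
Line 2: ['chemistry', 'moon'] (min_width=14, slack=3)
Line 3: ['end', 'line', 'system'] (min_width=15, slack=2)
Line 4: ['memory', 'letter', 'you'] (min_width=17, slack=0)
Line 5: ['to', 'storm', 'pencil'] (min_width=15, slack=2)
Line 6: ['island', 'golden'] (min_width=13, slack=4)
Line 7: ['compound', 'wind'] (min_width=13, slack=4)
Line 8: ['bean', 'small', 'laser'] (min_width=16, slack=1)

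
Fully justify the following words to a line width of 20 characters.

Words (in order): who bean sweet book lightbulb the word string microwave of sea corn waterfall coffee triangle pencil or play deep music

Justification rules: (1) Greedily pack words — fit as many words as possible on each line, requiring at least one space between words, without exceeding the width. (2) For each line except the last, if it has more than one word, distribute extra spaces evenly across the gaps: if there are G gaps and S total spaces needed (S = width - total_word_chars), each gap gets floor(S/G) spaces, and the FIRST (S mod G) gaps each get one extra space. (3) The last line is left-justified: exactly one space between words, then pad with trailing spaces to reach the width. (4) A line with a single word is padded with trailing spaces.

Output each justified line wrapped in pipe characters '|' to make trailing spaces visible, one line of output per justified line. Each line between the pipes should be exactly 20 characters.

Answer: |who  bean sweet book|
|lightbulb  the  word|
|string  microwave of|
|sea  corn  waterfall|
|coffee      triangle|
|pencil  or play deep|
|music               |

Derivation:
Line 1: ['who', 'bean', 'sweet', 'book'] (min_width=19, slack=1)
Line 2: ['lightbulb', 'the', 'word'] (min_width=18, slack=2)
Line 3: ['string', 'microwave', 'of'] (min_width=19, slack=1)
Line 4: ['sea', 'corn', 'waterfall'] (min_width=18, slack=2)
Line 5: ['coffee', 'triangle'] (min_width=15, slack=5)
Line 6: ['pencil', 'or', 'play', 'deep'] (min_width=19, slack=1)
Line 7: ['music'] (min_width=5, slack=15)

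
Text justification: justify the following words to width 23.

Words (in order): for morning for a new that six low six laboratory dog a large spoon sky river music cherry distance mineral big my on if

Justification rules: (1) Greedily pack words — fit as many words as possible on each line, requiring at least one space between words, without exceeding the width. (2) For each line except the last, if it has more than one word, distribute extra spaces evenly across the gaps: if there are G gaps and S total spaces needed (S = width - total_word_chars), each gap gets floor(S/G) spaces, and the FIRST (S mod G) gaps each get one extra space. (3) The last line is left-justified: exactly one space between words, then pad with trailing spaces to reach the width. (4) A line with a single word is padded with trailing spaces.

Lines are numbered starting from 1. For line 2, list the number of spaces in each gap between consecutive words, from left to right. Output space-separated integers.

Line 1: ['for', 'morning', 'for', 'a', 'new'] (min_width=21, slack=2)
Line 2: ['that', 'six', 'low', 'six'] (min_width=16, slack=7)
Line 3: ['laboratory', 'dog', 'a', 'large'] (min_width=22, slack=1)
Line 4: ['spoon', 'sky', 'river', 'music'] (min_width=21, slack=2)
Line 5: ['cherry', 'distance', 'mineral'] (min_width=23, slack=0)
Line 6: ['big', 'my', 'on', 'if'] (min_width=12, slack=11)

Answer: 4 3 3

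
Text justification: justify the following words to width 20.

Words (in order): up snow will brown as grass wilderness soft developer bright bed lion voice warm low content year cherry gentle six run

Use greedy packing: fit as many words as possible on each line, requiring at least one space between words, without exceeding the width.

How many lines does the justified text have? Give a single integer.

Line 1: ['up', 'snow', 'will', 'brown'] (min_width=18, slack=2)
Line 2: ['as', 'grass', 'wilderness'] (min_width=19, slack=1)
Line 3: ['soft', 'developer'] (min_width=14, slack=6)
Line 4: ['bright', 'bed', 'lion'] (min_width=15, slack=5)
Line 5: ['voice', 'warm', 'low'] (min_width=14, slack=6)
Line 6: ['content', 'year', 'cherry'] (min_width=19, slack=1)
Line 7: ['gentle', 'six', 'run'] (min_width=14, slack=6)
Total lines: 7

Answer: 7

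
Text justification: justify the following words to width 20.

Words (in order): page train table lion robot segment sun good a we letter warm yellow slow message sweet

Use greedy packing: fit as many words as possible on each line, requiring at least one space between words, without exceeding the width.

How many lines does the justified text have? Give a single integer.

Answer: 5

Derivation:
Line 1: ['page', 'train', 'table'] (min_width=16, slack=4)
Line 2: ['lion', 'robot', 'segment'] (min_width=18, slack=2)
Line 3: ['sun', 'good', 'a', 'we', 'letter'] (min_width=20, slack=0)
Line 4: ['warm', 'yellow', 'slow'] (min_width=16, slack=4)
Line 5: ['message', 'sweet'] (min_width=13, slack=7)
Total lines: 5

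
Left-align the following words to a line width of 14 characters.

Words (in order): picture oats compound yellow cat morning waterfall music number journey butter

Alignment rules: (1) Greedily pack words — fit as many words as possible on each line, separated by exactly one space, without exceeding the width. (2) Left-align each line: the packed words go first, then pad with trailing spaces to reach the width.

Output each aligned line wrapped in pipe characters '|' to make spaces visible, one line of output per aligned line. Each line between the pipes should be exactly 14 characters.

Line 1: ['picture', 'oats'] (min_width=12, slack=2)
Line 2: ['compound'] (min_width=8, slack=6)
Line 3: ['yellow', 'cat'] (min_width=10, slack=4)
Line 4: ['morning'] (min_width=7, slack=7)
Line 5: ['waterfall'] (min_width=9, slack=5)
Line 6: ['music', 'number'] (min_width=12, slack=2)
Line 7: ['journey', 'butter'] (min_width=14, slack=0)

Answer: |picture oats  |
|compound      |
|yellow cat    |
|morning       |
|waterfall     |
|music number  |
|journey butter|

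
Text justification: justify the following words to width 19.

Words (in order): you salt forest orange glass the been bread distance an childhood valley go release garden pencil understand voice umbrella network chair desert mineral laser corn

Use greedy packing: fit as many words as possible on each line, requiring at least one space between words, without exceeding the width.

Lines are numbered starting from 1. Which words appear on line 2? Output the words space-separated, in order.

Line 1: ['you', 'salt', 'forest'] (min_width=15, slack=4)
Line 2: ['orange', 'glass', 'the'] (min_width=16, slack=3)
Line 3: ['been', 'bread', 'distance'] (min_width=19, slack=0)
Line 4: ['an', 'childhood', 'valley'] (min_width=19, slack=0)
Line 5: ['go', 'release', 'garden'] (min_width=17, slack=2)
Line 6: ['pencil', 'understand'] (min_width=17, slack=2)
Line 7: ['voice', 'umbrella'] (min_width=14, slack=5)
Line 8: ['network', 'chair'] (min_width=13, slack=6)
Line 9: ['desert', 'mineral'] (min_width=14, slack=5)
Line 10: ['laser', 'corn'] (min_width=10, slack=9)

Answer: orange glass the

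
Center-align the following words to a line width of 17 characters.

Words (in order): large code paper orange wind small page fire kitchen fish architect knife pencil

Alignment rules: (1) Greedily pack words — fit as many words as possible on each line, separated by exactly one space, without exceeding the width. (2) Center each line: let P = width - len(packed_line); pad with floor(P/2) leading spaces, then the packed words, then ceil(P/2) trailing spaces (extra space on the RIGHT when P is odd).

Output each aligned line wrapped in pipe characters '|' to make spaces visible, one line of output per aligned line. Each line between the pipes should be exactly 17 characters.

Line 1: ['large', 'code', 'paper'] (min_width=16, slack=1)
Line 2: ['orange', 'wind', 'small'] (min_width=17, slack=0)
Line 3: ['page', 'fire', 'kitchen'] (min_width=17, slack=0)
Line 4: ['fish', 'architect'] (min_width=14, slack=3)
Line 5: ['knife', 'pencil'] (min_width=12, slack=5)

Answer: |large code paper |
|orange wind small|
|page fire kitchen|
| fish architect  |
|  knife pencil   |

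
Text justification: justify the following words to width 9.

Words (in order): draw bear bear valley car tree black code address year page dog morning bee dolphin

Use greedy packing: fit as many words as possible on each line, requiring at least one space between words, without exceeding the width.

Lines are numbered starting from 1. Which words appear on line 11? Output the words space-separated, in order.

Answer: bee

Derivation:
Line 1: ['draw', 'bear'] (min_width=9, slack=0)
Line 2: ['bear'] (min_width=4, slack=5)
Line 3: ['valley'] (min_width=6, slack=3)
Line 4: ['car', 'tree'] (min_width=8, slack=1)
Line 5: ['black'] (min_width=5, slack=4)
Line 6: ['code'] (min_width=4, slack=5)
Line 7: ['address'] (min_width=7, slack=2)
Line 8: ['year', 'page'] (min_width=9, slack=0)
Line 9: ['dog'] (min_width=3, slack=6)
Line 10: ['morning'] (min_width=7, slack=2)
Line 11: ['bee'] (min_width=3, slack=6)
Line 12: ['dolphin'] (min_width=7, slack=2)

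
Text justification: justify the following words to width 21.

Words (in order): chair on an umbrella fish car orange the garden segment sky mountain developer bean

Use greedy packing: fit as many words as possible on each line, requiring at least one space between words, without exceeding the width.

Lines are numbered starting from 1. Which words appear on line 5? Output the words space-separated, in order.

Line 1: ['chair', 'on', 'an', 'umbrella'] (min_width=20, slack=1)
Line 2: ['fish', 'car', 'orange', 'the'] (min_width=19, slack=2)
Line 3: ['garden', 'segment', 'sky'] (min_width=18, slack=3)
Line 4: ['mountain', 'developer'] (min_width=18, slack=3)
Line 5: ['bean'] (min_width=4, slack=17)

Answer: bean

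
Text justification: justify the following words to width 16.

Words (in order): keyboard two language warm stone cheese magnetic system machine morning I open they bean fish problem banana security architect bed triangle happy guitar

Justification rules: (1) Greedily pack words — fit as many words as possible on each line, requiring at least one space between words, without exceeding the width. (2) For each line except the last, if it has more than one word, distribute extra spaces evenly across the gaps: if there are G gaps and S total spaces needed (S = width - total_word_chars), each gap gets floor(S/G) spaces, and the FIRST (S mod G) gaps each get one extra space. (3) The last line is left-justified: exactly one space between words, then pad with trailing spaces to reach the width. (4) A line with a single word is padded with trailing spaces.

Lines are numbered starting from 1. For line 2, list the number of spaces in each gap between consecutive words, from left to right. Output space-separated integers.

Line 1: ['keyboard', 'two'] (min_width=12, slack=4)
Line 2: ['language', 'warm'] (min_width=13, slack=3)
Line 3: ['stone', 'cheese'] (min_width=12, slack=4)
Line 4: ['magnetic', 'system'] (min_width=15, slack=1)
Line 5: ['machine', 'morning'] (min_width=15, slack=1)
Line 6: ['I', 'open', 'they', 'bean'] (min_width=16, slack=0)
Line 7: ['fish', 'problem'] (min_width=12, slack=4)
Line 8: ['banana', 'security'] (min_width=15, slack=1)
Line 9: ['architect', 'bed'] (min_width=13, slack=3)
Line 10: ['triangle', 'happy'] (min_width=14, slack=2)
Line 11: ['guitar'] (min_width=6, slack=10)

Answer: 4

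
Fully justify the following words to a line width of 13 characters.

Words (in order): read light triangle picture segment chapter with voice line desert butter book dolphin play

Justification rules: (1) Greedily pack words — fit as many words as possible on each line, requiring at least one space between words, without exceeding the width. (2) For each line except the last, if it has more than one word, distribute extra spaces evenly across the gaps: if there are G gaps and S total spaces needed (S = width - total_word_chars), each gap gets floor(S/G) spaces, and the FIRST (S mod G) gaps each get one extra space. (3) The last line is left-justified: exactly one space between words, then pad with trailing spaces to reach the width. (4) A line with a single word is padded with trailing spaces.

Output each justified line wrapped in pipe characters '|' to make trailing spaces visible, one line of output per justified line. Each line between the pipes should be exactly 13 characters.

Line 1: ['read', 'light'] (min_width=10, slack=3)
Line 2: ['triangle'] (min_width=8, slack=5)
Line 3: ['picture'] (min_width=7, slack=6)
Line 4: ['segment'] (min_width=7, slack=6)
Line 5: ['chapter', 'with'] (min_width=12, slack=1)
Line 6: ['voice', 'line'] (min_width=10, slack=3)
Line 7: ['desert', 'butter'] (min_width=13, slack=0)
Line 8: ['book', 'dolphin'] (min_width=12, slack=1)
Line 9: ['play'] (min_width=4, slack=9)

Answer: |read    light|
|triangle     |
|picture      |
|segment      |
|chapter  with|
|voice    line|
|desert butter|
|book  dolphin|
|play         |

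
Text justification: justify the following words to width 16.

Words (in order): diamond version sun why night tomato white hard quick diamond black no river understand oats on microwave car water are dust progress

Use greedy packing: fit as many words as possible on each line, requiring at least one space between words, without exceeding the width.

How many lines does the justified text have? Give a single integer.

Line 1: ['diamond', 'version'] (min_width=15, slack=1)
Line 2: ['sun', 'why', 'night'] (min_width=13, slack=3)
Line 3: ['tomato', 'white'] (min_width=12, slack=4)
Line 4: ['hard', 'quick'] (min_width=10, slack=6)
Line 5: ['diamond', 'black', 'no'] (min_width=16, slack=0)
Line 6: ['river', 'understand'] (min_width=16, slack=0)
Line 7: ['oats', 'on'] (min_width=7, slack=9)
Line 8: ['microwave', 'car'] (min_width=13, slack=3)
Line 9: ['water', 'are', 'dust'] (min_width=14, slack=2)
Line 10: ['progress'] (min_width=8, slack=8)
Total lines: 10

Answer: 10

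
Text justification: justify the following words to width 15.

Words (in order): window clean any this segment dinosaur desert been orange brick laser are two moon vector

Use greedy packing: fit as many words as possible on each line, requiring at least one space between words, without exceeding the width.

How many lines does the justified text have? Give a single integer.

Answer: 7

Derivation:
Line 1: ['window', 'clean'] (min_width=12, slack=3)
Line 2: ['any', 'this'] (min_width=8, slack=7)
Line 3: ['segment'] (min_width=7, slack=8)
Line 4: ['dinosaur', 'desert'] (min_width=15, slack=0)
Line 5: ['been', 'orange'] (min_width=11, slack=4)
Line 6: ['brick', 'laser', 'are'] (min_width=15, slack=0)
Line 7: ['two', 'moon', 'vector'] (min_width=15, slack=0)
Total lines: 7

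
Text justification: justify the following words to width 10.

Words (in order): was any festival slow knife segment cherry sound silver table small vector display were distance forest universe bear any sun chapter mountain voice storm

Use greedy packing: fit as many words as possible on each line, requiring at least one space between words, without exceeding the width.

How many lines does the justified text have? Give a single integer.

Answer: 21

Derivation:
Line 1: ['was', 'any'] (min_width=7, slack=3)
Line 2: ['festival'] (min_width=8, slack=2)
Line 3: ['slow', 'knife'] (min_width=10, slack=0)
Line 4: ['segment'] (min_width=7, slack=3)
Line 5: ['cherry'] (min_width=6, slack=4)
Line 6: ['sound'] (min_width=5, slack=5)
Line 7: ['silver'] (min_width=6, slack=4)
Line 8: ['table'] (min_width=5, slack=5)
Line 9: ['small'] (min_width=5, slack=5)
Line 10: ['vector'] (min_width=6, slack=4)
Line 11: ['display'] (min_width=7, slack=3)
Line 12: ['were'] (min_width=4, slack=6)
Line 13: ['distance'] (min_width=8, slack=2)
Line 14: ['forest'] (min_width=6, slack=4)
Line 15: ['universe'] (min_width=8, slack=2)
Line 16: ['bear', 'any'] (min_width=8, slack=2)
Line 17: ['sun'] (min_width=3, slack=7)
Line 18: ['chapter'] (min_width=7, slack=3)
Line 19: ['mountain'] (min_width=8, slack=2)
Line 20: ['voice'] (min_width=5, slack=5)
Line 21: ['storm'] (min_width=5, slack=5)
Total lines: 21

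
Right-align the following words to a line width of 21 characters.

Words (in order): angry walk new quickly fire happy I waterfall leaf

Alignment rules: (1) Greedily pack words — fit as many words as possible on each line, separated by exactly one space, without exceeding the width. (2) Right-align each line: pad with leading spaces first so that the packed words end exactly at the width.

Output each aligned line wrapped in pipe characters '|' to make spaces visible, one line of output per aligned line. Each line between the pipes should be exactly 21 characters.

Line 1: ['angry', 'walk', 'new'] (min_width=14, slack=7)
Line 2: ['quickly', 'fire', 'happy', 'I'] (min_width=20, slack=1)
Line 3: ['waterfall', 'leaf'] (min_width=14, slack=7)

Answer: |       angry walk new|
| quickly fire happy I|
|       waterfall leaf|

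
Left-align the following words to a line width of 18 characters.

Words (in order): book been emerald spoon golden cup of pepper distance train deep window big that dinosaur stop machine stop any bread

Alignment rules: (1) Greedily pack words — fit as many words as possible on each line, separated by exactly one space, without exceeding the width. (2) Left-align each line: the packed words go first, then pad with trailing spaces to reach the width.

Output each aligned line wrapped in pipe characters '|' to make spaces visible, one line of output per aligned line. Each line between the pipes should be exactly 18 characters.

Line 1: ['book', 'been', 'emerald'] (min_width=17, slack=1)
Line 2: ['spoon', 'golden', 'cup'] (min_width=16, slack=2)
Line 3: ['of', 'pepper', 'distance'] (min_width=18, slack=0)
Line 4: ['train', 'deep', 'window'] (min_width=17, slack=1)
Line 5: ['big', 'that', 'dinosaur'] (min_width=17, slack=1)
Line 6: ['stop', 'machine', 'stop'] (min_width=17, slack=1)
Line 7: ['any', 'bread'] (min_width=9, slack=9)

Answer: |book been emerald |
|spoon golden cup  |
|of pepper distance|
|train deep window |
|big that dinosaur |
|stop machine stop |
|any bread         |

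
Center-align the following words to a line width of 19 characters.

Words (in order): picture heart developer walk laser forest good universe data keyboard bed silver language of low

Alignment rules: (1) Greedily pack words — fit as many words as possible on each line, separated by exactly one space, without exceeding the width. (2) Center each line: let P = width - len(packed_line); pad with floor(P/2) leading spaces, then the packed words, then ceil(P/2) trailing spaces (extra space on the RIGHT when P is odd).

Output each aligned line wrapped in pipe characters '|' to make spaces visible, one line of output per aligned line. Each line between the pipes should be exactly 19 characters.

Answer: |   picture heart   |
|  developer walk   |
| laser forest good |
|   universe data   |
|keyboard bed silver|
|  language of low  |

Derivation:
Line 1: ['picture', 'heart'] (min_width=13, slack=6)
Line 2: ['developer', 'walk'] (min_width=14, slack=5)
Line 3: ['laser', 'forest', 'good'] (min_width=17, slack=2)
Line 4: ['universe', 'data'] (min_width=13, slack=6)
Line 5: ['keyboard', 'bed', 'silver'] (min_width=19, slack=0)
Line 6: ['language', 'of', 'low'] (min_width=15, slack=4)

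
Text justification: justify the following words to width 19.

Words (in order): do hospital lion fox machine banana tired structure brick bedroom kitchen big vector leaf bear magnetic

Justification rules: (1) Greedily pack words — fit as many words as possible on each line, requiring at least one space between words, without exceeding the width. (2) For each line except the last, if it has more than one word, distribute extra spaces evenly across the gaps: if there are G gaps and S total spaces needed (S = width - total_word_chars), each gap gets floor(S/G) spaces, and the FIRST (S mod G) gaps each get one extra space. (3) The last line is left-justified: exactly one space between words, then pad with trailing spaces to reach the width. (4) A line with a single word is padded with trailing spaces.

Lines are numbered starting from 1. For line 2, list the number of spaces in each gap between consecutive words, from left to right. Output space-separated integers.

Line 1: ['do', 'hospital', 'lion'] (min_width=16, slack=3)
Line 2: ['fox', 'machine', 'banana'] (min_width=18, slack=1)
Line 3: ['tired', 'structure'] (min_width=15, slack=4)
Line 4: ['brick', 'bedroom'] (min_width=13, slack=6)
Line 5: ['kitchen', 'big', 'vector'] (min_width=18, slack=1)
Line 6: ['leaf', 'bear', 'magnetic'] (min_width=18, slack=1)

Answer: 2 1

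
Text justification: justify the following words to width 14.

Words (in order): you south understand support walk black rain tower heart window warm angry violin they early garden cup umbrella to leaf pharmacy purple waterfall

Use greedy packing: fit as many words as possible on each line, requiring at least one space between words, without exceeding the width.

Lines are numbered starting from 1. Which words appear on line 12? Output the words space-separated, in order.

Answer: purple

Derivation:
Line 1: ['you', 'south'] (min_width=9, slack=5)
Line 2: ['understand'] (min_width=10, slack=4)
Line 3: ['support', 'walk'] (min_width=12, slack=2)
Line 4: ['black', 'rain'] (min_width=10, slack=4)
Line 5: ['tower', 'heart'] (min_width=11, slack=3)
Line 6: ['window', 'warm'] (min_width=11, slack=3)
Line 7: ['angry', 'violin'] (min_width=12, slack=2)
Line 8: ['they', 'early'] (min_width=10, slack=4)
Line 9: ['garden', 'cup'] (min_width=10, slack=4)
Line 10: ['umbrella', 'to'] (min_width=11, slack=3)
Line 11: ['leaf', 'pharmacy'] (min_width=13, slack=1)
Line 12: ['purple'] (min_width=6, slack=8)
Line 13: ['waterfall'] (min_width=9, slack=5)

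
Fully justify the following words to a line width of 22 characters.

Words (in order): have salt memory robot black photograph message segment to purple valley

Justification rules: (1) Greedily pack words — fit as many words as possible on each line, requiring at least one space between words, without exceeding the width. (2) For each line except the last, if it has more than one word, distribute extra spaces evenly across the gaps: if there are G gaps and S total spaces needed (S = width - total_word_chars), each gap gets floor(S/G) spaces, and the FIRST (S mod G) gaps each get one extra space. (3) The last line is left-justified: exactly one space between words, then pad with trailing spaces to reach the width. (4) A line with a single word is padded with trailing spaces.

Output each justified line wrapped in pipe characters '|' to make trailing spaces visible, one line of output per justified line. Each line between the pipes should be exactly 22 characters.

Line 1: ['have', 'salt', 'memory', 'robot'] (min_width=22, slack=0)
Line 2: ['black', 'photograph'] (min_width=16, slack=6)
Line 3: ['message', 'segment', 'to'] (min_width=18, slack=4)
Line 4: ['purple', 'valley'] (min_width=13, slack=9)

Answer: |have salt memory robot|
|black       photograph|
|message   segment   to|
|purple valley         |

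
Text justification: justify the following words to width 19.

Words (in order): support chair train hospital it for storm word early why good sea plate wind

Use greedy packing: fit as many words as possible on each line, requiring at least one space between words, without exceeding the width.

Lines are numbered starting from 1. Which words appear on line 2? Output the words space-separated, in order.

Line 1: ['support', 'chair', 'train'] (min_width=19, slack=0)
Line 2: ['hospital', 'it', 'for'] (min_width=15, slack=4)
Line 3: ['storm', 'word', 'early'] (min_width=16, slack=3)
Line 4: ['why', 'good', 'sea', 'plate'] (min_width=18, slack=1)
Line 5: ['wind'] (min_width=4, slack=15)

Answer: hospital it for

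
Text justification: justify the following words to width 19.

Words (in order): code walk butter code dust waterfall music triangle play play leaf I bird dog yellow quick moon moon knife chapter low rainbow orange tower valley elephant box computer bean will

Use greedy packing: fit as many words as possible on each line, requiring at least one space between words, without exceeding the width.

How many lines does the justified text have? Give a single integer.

Line 1: ['code', 'walk', 'butter'] (min_width=16, slack=3)
Line 2: ['code', 'dust', 'waterfall'] (min_width=19, slack=0)
Line 3: ['music', 'triangle', 'play'] (min_width=19, slack=0)
Line 4: ['play', 'leaf', 'I', 'bird'] (min_width=16, slack=3)
Line 5: ['dog', 'yellow', 'quick'] (min_width=16, slack=3)
Line 6: ['moon', 'moon', 'knife'] (min_width=15, slack=4)
Line 7: ['chapter', 'low', 'rainbow'] (min_width=19, slack=0)
Line 8: ['orange', 'tower', 'valley'] (min_width=19, slack=0)
Line 9: ['elephant', 'box'] (min_width=12, slack=7)
Line 10: ['computer', 'bean', 'will'] (min_width=18, slack=1)
Total lines: 10

Answer: 10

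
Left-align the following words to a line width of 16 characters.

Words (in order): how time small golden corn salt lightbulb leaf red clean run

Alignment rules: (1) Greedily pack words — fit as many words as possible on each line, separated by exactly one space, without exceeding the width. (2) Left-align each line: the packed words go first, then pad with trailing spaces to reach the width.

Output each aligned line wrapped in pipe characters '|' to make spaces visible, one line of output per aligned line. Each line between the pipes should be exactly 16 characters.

Line 1: ['how', 'time', 'small'] (min_width=14, slack=2)
Line 2: ['golden', 'corn', 'salt'] (min_width=16, slack=0)
Line 3: ['lightbulb', 'leaf'] (min_width=14, slack=2)
Line 4: ['red', 'clean', 'run'] (min_width=13, slack=3)

Answer: |how time small  |
|golden corn salt|
|lightbulb leaf  |
|red clean run   |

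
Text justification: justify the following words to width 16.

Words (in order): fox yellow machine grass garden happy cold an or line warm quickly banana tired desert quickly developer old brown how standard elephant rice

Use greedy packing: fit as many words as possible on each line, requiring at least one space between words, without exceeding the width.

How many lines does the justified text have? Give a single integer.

Answer: 11

Derivation:
Line 1: ['fox', 'yellow'] (min_width=10, slack=6)
Line 2: ['machine', 'grass'] (min_width=13, slack=3)
Line 3: ['garden', 'happy'] (min_width=12, slack=4)
Line 4: ['cold', 'an', 'or', 'line'] (min_width=15, slack=1)
Line 5: ['warm', 'quickly'] (min_width=12, slack=4)
Line 6: ['banana', 'tired'] (min_width=12, slack=4)
Line 7: ['desert', 'quickly'] (min_width=14, slack=2)
Line 8: ['developer', 'old'] (min_width=13, slack=3)
Line 9: ['brown', 'how'] (min_width=9, slack=7)
Line 10: ['standard'] (min_width=8, slack=8)
Line 11: ['elephant', 'rice'] (min_width=13, slack=3)
Total lines: 11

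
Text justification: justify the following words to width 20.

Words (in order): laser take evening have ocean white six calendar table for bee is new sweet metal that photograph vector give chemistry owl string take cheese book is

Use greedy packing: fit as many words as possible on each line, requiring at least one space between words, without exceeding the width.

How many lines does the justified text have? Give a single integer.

Line 1: ['laser', 'take', 'evening'] (min_width=18, slack=2)
Line 2: ['have', 'ocean', 'white', 'six'] (min_width=20, slack=0)
Line 3: ['calendar', 'table', 'for'] (min_width=18, slack=2)
Line 4: ['bee', 'is', 'new', 'sweet'] (min_width=16, slack=4)
Line 5: ['metal', 'that'] (min_width=10, slack=10)
Line 6: ['photograph', 'vector'] (min_width=17, slack=3)
Line 7: ['give', 'chemistry', 'owl'] (min_width=18, slack=2)
Line 8: ['string', 'take', 'cheese'] (min_width=18, slack=2)
Line 9: ['book', 'is'] (min_width=7, slack=13)
Total lines: 9

Answer: 9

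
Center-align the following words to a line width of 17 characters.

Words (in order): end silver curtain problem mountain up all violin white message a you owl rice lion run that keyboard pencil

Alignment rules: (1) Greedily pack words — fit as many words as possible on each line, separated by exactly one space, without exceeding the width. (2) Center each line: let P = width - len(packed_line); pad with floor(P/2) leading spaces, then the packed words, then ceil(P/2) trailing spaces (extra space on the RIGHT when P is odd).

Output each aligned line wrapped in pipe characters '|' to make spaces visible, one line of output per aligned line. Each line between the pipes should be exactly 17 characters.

Answer: |   end silver    |
| curtain problem |
| mountain up all |
|  violin white   |
|message a you owl|
|  rice lion run  |
|  that keyboard  |
|     pencil      |

Derivation:
Line 1: ['end', 'silver'] (min_width=10, slack=7)
Line 2: ['curtain', 'problem'] (min_width=15, slack=2)
Line 3: ['mountain', 'up', 'all'] (min_width=15, slack=2)
Line 4: ['violin', 'white'] (min_width=12, slack=5)
Line 5: ['message', 'a', 'you', 'owl'] (min_width=17, slack=0)
Line 6: ['rice', 'lion', 'run'] (min_width=13, slack=4)
Line 7: ['that', 'keyboard'] (min_width=13, slack=4)
Line 8: ['pencil'] (min_width=6, slack=11)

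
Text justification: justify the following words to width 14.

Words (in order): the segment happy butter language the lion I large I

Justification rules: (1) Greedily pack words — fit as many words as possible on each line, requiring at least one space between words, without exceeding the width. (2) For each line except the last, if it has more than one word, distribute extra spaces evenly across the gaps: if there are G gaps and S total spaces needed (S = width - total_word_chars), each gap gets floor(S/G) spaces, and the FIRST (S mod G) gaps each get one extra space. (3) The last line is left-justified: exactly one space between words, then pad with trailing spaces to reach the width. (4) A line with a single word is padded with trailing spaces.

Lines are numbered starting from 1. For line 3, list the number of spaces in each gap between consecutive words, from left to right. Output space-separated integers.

Answer: 3

Derivation:
Line 1: ['the', 'segment'] (min_width=11, slack=3)
Line 2: ['happy', 'butter'] (min_width=12, slack=2)
Line 3: ['language', 'the'] (min_width=12, slack=2)
Line 4: ['lion', 'I', 'large', 'I'] (min_width=14, slack=0)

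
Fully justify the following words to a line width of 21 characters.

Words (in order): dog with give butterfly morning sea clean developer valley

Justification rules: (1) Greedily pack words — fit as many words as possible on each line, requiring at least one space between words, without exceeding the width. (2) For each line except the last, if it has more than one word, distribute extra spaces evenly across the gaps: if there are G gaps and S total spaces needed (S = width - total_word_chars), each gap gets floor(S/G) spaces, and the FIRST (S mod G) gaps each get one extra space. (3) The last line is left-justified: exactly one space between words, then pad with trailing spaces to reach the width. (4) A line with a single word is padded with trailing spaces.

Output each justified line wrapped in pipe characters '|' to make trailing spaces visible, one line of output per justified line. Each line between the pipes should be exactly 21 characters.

Line 1: ['dog', 'with', 'give'] (min_width=13, slack=8)
Line 2: ['butterfly', 'morning', 'sea'] (min_width=21, slack=0)
Line 3: ['clean', 'developer'] (min_width=15, slack=6)
Line 4: ['valley'] (min_width=6, slack=15)

Answer: |dog     with     give|
|butterfly morning sea|
|clean       developer|
|valley               |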